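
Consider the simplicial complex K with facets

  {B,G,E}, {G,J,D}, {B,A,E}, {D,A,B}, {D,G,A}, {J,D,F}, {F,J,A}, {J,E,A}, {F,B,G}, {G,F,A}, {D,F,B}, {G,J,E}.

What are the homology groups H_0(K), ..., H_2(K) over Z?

H_0 ≅ Z,  H_1 ≅ Z/2,  H_2 = 0.

We work with the vertex ordering A < B < D < E < F < G < J. The simplices of K, each written with vertices in increasing order, are:

  0-simplices (7): A, B, D, E, F, G, J
  1-simplices (18): AB, AD, AE, AF, AG, AJ, BD, BE, BF, BG, DF, DG, DJ, EG, EJ, FG, FJ, GJ
  2-simplices (12): ABD, ABE, ADG, AEJ, AFG, AFJ, BDF, BEG, BFG, DFJ, DGJ, EGJ

so the chain groups are C_0 ≅ Z^7, C_1 ≅ Z^18, C_2 ≅ Z^12.

Boundary ∂_1: C_1 → C_0 sends each edge [p,q] (with p < q) to q − p. For instance
  ∂BE = E − B.
As a 7×18 matrix over Z this has rank 6, with invariant factors (1,1,1,1,1,1).

Boundary ∂_2: C_2 → C_1 acts by ∂[p,q,r] = [q,r] − [p,r] + [p,q]. For instance
  ∂BEG = EG − BG + BE,
  ∂ABD = BD − AD + AB.
This gives a 18×12 integer matrix of rank 12; reducing to Smith normal form yields diagonal entries (1,1,1,1,1,1,1,1,1,1,1,2).

Now H_k = ker ∂_k / im ∂_{k+1}, so:

  H_0: rank C_0 − rank ∂_1 = 7 − 6 = 1, and the invariant factors of ∂_1 are all 1, so H_0 = Z.
  H_1: rank ker ∂_1 − rank ∂_2 = (18 − 6) − 12 = 0, and ∂_2 has invariant factor 2 > 1, so H_1 = Z/2.
  H_2: rank ker ∂_2 − rank ∂_3 = (12 − 12) − 0 = 0, and there is no ∂_3, so H_2 = 0.

As a check, the Euler characteristic is 7 − 18 + 12 = 1, which agrees with 1 − 0 + 0 = 1.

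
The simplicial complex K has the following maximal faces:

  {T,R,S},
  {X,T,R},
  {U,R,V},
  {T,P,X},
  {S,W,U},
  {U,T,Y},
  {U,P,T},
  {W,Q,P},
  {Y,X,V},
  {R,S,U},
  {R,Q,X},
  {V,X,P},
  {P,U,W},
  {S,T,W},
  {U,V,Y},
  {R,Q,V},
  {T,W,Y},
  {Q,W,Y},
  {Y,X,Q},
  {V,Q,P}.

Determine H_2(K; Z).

Order the vertices as P < Q < R < S < T < U < V < W < X < Y. Listing each simplex with vertices in this order, K has dimension 2 with simplices:

  0-simplices (10): P, Q, R, S, T, U, V, W, X, Y
  1-simplices (30): PQ, PT, PU, PV, PW, PX, QR, QV, QW, QX, QY, RS, RT, RU, RV, RX, ST, SU, SW, TU, TW, TX, TY, UV, UW, UY, VX, VY, WY, XY
  2-simplices (20): PQV, PQW, PTU, PTX, PUW, PVX, QRV, QRX, QWY, QXY, RST, RSU, RTX, RUV, STW, SUW, TUY, TWY, UVY, VXY

giving chain groups C_0 ≅ Z^10, C_1 ≅ Z^30, C_2 ≅ Z^20.

∂_1: C_1 → C_0 maps an edge to its endpoints' difference, ∂[p,q] = q − p. For instance
  ∂WY = Y − W.
As a 10×30 matrix over Z this has rank 9, with invariant factors (1,1,1,1,1,1,1,1,1).

The boundary map ∂_2: C_2 → C_1 acts by ∂[p,q,r] = [q,r] − [p,r] + [p,q]. For instance
  ∂PTX = TX − PX + PT,
  ∂PUW = UW − PW + PU.
This gives a 30×20 integer matrix of rank 20; reducing to Smith normal form yields diagonal entries (1,1,1,1,1,1,1,1,1,1,1,1,1,1,1,1,1,1,1,2).

Computing H_k = (kernel of ∂_k) / (image of ∂_{k+1}):

  H_2: rank ker ∂_2 − rank ∂_3 = (20 − 20) − 0 = 0, and there is no ∂_3, so H_2 ≅ 0.

H_2 ≅ 0.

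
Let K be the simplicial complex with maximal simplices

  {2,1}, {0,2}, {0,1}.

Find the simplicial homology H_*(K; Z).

Take the total order 0 < 1 < 2 on the vertex set. Then K (dimension 1) consists of the simplices:

  0-simplices (3): [0], [1], [2]
  1-simplices (3): [0,1], [0,2], [1,2]

giving chain groups C_0 ≅ Z^3, C_1 ≅ Z^3.

The boundary map ∂_1: C_1 → C_0 sends each edge [p,q] (with p < q) to q − p.
The resulting 3×3 matrix has rank 2, and its Smith normal form has invariant factors (1,1).

Now H_k = ker ∂_k / im ∂_{k+1}, so:

  H_0: rank C_0 − rank ∂_1 = 3 − 2 = 1, and the invariant factors of ∂_1 are all 1, so H_0 ≅ Z.
  H_1: rank ker ∂_1 − rank ∂_2 = (3 − 2) − 0 = 1, and there is no ∂_2, so H_1 ≅ Z.

As a check, the Euler characteristic is 3 − 3 = 0, which agrees with 1 − 1 = 0.
(K is a triangulation of the circle S^1.)

H_0 ≅ Z,  H_1 ≅ Z.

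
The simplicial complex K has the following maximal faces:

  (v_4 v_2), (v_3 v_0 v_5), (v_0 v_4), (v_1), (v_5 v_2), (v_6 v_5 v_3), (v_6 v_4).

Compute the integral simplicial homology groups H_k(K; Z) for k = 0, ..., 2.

H_0 ≅ Z^2,  H_1 ≅ Z^2,  H_2 = 0.

We work with the vertex ordering v_0 < v_1 < v_2 < v_3 < v_4 < v_5 < v_6. The simplices of K, each written with vertices in increasing order, are:

  0-simplices (7): [v_0], [v_1], [v_2], [v_3], [v_4], [v_5], [v_6]
  1-simplices (9): [v_0,v_3], [v_0,v_4], [v_0,v_5], [v_2,v_4], [v_2,v_5], [v_3,v_5], [v_3,v_6], [v_4,v_6], [v_5,v_6]
  2-simplices (2): [v_0,v_3,v_5], [v_3,v_5,v_6]

giving chain groups C_0 ≅ Z^7, C_1 ≅ Z^9, C_2 ≅ Z^2.

The boundary map ∂_1: C_1 → C_0 sends each edge [p,q] (with p < q) to q − p.
This gives a 7×9 integer matrix of rank 5; reducing to Smith normal form yields diagonal entries (1,1,1,1,1).

∂_2: C_2 → C_1 sends each 2-simplex [p,q,r] to [q,r] − [p,r] + [p,q]. For instance
  ∂[v_0,v_3,v_5] = [v_3,v_5] − [v_0,v_5] + [v_0,v_3],
  ∂[v_3,v_5,v_6] = [v_5,v_6] − [v_3,v_6] + [v_3,v_5].
This gives a 9×2 integer matrix of rank 2; reducing to Smith normal form yields diagonal entries (1,1).

From H_k ≅ ker(∂_k) / im(∂_{k+1}) we obtain:

  H_0: rank C_0 − rank ∂_1 = 7 − 5 = 2, and the invariant factors of ∂_1 are all 1, so H_0 = Z^2.
  H_1: rank ker ∂_1 − rank ∂_2 = (9 − 5) − 2 = 2, and the invariant factors of ∂_2 are all 1, so H_1 = Z^2.
  H_2: rank ker ∂_2 − rank ∂_3 = (2 − 2) − 0 = 0, and there is no ∂_3, so H_2 = 0.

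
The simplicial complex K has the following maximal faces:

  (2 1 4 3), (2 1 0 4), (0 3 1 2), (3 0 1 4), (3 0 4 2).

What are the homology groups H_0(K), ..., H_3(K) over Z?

Take the total order 0 < 1 < 2 < 3 < 4 on the vertex set. Then K (dimension 3) consists of the simplices:

  0-simplices (5): [0], [1], [2], [3], [4]
  1-simplices (10): [0,1], [0,2], [0,3], [0,4], [1,2], [1,3], [1,4], [2,3], [2,4], [3,4]
  2-simplices (10): [0,1,2], [0,1,3], [0,1,4], [0,2,3], [0,2,4], [0,3,4], [1,2,3], [1,2,4], [1,3,4], [2,3,4]
  3-simplices (5): [0,1,2,3], [0,1,2,4], [0,1,3,4], [0,2,3,4], [1,2,3,4]

so the chain groups are C_0 ≅ Z^5, C_1 ≅ Z^10, C_2 ≅ Z^10, C_3 ≅ Z^5.

Boundary ∂_1: C_1 → C_0 is given by ∂[p,q] = [q] − [p]. For instance
  ∂[1,4] = [4] − [1].
The resulting 5×10 matrix has rank 4, and its Smith normal form has invariant factors (1,1,1,1).

The boundary map ∂_2: C_2 → C_1 sends each 2-simplex [p,q,r] to [q,r] − [p,r] + [p,q]. For instance
  ∂[2,3,4] = [3,4] − [2,4] + [2,3],
  ∂[1,3,4] = [3,4] − [1,4] + [1,3].
The resulting 10×10 matrix has rank 6, and its Smith normal form has invariant factors (1,1,1,1,1,1).

Boundary ∂_3: C_3 → C_2 sends each 3-simplex σ to the alternating sum Σ_i (−1)^i (σ with its i-th vertex removed). For instance
  ∂[0,1,2,4] = [1,2,4] − [0,2,4] + [0,1,4] − [0,1,2],
  ∂[0,2,3,4] = [2,3,4] − [0,3,4] + [0,2,4] − [0,2,3].
The resulting 10×5 matrix has rank 4, and its Smith normal form has invariant factors (1,1,1,1).

Reading off H_k = ker ∂_k / im ∂_{k+1}:

  H_0: rank C_0 − rank ∂_1 = 5 − 4 = 1, and the invariant factors of ∂_1 are all 1, so H_0 = Z.
  H_1: rank ker ∂_1 − rank ∂_2 = (10 − 4) − 6 = 0, and the invariant factors of ∂_2 are all 1, so H_1 = 0.
  H_2: rank ker ∂_2 − rank ∂_3 = (10 − 6) − 4 = 0, and the invariant factors of ∂_3 are all 1, so H_2 = 0.
  H_3: rank ker ∂_3 − rank ∂_4 = (5 − 4) − 0 = 1, and there is no ∂_4, so H_3 = Z.

(K is a triangulation of the 3-sphere S^3.)

H_0 ≅ Z,  H_1 = 0,  H_2 = 0,  H_3 ≅ Z.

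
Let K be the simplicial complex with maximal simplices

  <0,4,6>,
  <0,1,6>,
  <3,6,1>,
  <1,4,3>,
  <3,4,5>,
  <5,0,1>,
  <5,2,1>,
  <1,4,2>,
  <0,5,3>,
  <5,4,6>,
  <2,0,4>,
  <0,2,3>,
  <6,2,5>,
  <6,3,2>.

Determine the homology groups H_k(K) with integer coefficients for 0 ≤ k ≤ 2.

H_0 ≅ Z,  H_1 ≅ Z^2,  H_2 ≅ Z.

Order the vertices as 0 < 1 < 2 < 3 < 4 < 5 < 6. Listing each simplex with vertices in this order, K has dimension 2 with simplices:

  0-simplices (7): [0], [1], [2], [3], [4], [5], [6]
  1-simplices (21): [0,1], [0,2], [0,3], [0,4], [0,5], [0,6], [1,2], [1,3], [1,4], [1,5], [1,6], [2,3], [2,4], [2,5], [2,6], [3,4], [3,5], [3,6], [4,5], [4,6], [5,6]
  2-simplices (14): [0,1,5], [0,1,6], [0,2,3], [0,2,4], [0,3,5], [0,4,6], [1,2,4], [1,2,5], [1,3,4], [1,3,6], [2,3,6], [2,5,6], [3,4,5], [4,5,6]

so the chain groups are C_0 ≅ Z^7, C_1 ≅ Z^21, C_2 ≅ Z^14.

Boundary ∂_1: C_1 → C_0 maps an edge to its endpoints' difference, ∂[p,q] = q − p. For instance
  ∂[2,5] = [5] − [2].
The resulting 7×21 matrix has rank 6, and its Smith normal form has invariant factors (1,1,1,1,1,1).

∂_2: C_2 → C_1 sends each 2-simplex [p,q,r] to [q,r] − [p,r] + [p,q]. For instance
  ∂[1,2,5] = [2,5] − [1,5] + [1,2],
  ∂[0,1,5] = [1,5] − [0,5] + [0,1].
As a 21×14 matrix over Z this has rank 13, with invariant factors (1,1,1,1,1,1,1,1,1,1,1,1,1).

From H_k ≅ ker(∂_k) / im(∂_{k+1}) we obtain:

  H_0: rank C_0 − rank ∂_1 = 7 − 6 = 1, and the invariant factors of ∂_1 are all 1, so H_0 = Z.
  H_1: rank ker ∂_1 − rank ∂_2 = (21 − 6) − 13 = 2, and the invariant factors of ∂_2 are all 1, so H_1 = Z^2.
  H_2: rank ker ∂_2 − rank ∂_3 = (14 − 13) − 0 = 1, and there is no ∂_3, so H_2 = Z.

(K is a triangulation of the torus T^2.)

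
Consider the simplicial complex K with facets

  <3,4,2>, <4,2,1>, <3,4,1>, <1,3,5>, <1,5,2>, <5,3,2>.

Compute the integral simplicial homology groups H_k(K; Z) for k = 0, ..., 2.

K has 5 vertices, 9 edges, 6 triangles.
rank ∂_0 = 0, rank ∂_1 = 4 ⇒ b_0 = 5 − 0 − 4 = 1; all invariant factors of ∂_1 are 1 so no torsion. So H_0 = Z.
rank ∂_1 = 4, rank ∂_2 = 5 ⇒ b_1 = 9 − 4 − 5 = 0; all invariant factors of ∂_2 are 1 so no torsion. So H_1 = 0.
rank ∂_2 = 5, rank ∂_3 = 0 ⇒ b_2 = 6 − 5 − 0 = 1. So H_2 = Z.

H_0 ≅ Z,  H_1 = 0,  H_2 ≅ Z.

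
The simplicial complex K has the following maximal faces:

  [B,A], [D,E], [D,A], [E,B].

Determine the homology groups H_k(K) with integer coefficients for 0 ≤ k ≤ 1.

H_0 ≅ Z,  H_1 ≅ Z.

Take the total order A < B < D < E on the vertex set. Then K (dimension 1) consists of the simplices:

  0-simplices (4): A, B, D, E
  1-simplices (4): AB, AD, BE, DE

giving chain groups C_0 ≅ Z^4, C_1 ≅ Z^4.

Boundary ∂_1: C_1 → C_0 sends each edge [p,q] (with p < q) to q − p. For instance
  ∂AD = D − A.
The resulting 4×4 matrix has rank 3, and its Smith normal form has invariant factors (1,1,1).

From H_k ≅ ker(∂_k) / im(∂_{k+1}) we obtain:

  H_0: rank C_0 − rank ∂_1 = 4 − 3 = 1, and the invariant factors of ∂_1 are all 1, so H_0 ≅ Z.
  H_1: rank ker ∂_1 − rank ∂_2 = (4 − 3) − 0 = 1, and there is no ∂_2, so H_1 ≅ Z.

(K is a triangulation of the circle S^1.)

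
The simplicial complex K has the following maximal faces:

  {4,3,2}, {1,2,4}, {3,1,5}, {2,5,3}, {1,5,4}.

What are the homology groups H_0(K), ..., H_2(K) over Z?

H_0 = Z,  H_1 = Z,  H_2 = 0.

Fix the vertex order 1 < 2 < 3 < 4 < 5 and write every simplex with vertices in increasing order. Then dim K = 2 and the simplices of K are:

  0-simplices (5): [1], [2], [3], [4], [5]
  1-simplices (10): [1,2], [1,3], [1,4], [1,5], [2,3], [2,4], [2,5], [3,4], [3,5], [4,5]
  2-simplices (5): [1,2,4], [1,3,5], [1,4,5], [2,3,4], [2,3,5]

giving chain groups C_0 ≅ Z^5, C_1 ≅ Z^10, C_2 ≅ Z^5.

∂_1: C_1 → C_0 is given by ∂[p,q] = [q] − [p].
As a 5×10 matrix over Z this has rank 4, with invariant factors (1,1,1,1).

Boundary ∂_2: C_2 → C_1 maps a triangle to the signed sum of its edges. For instance
  ∂[1,3,5] = [3,5] − [1,5] + [1,3],
  ∂[1,4,5] = [4,5] − [1,5] + [1,4].
The 10×5 boundary matrix has rank 5 and Smith normal form diag(1,1,1,1,1).

From H_k ≅ ker(∂_k) / im(∂_{k+1}) we obtain:

  H_0: rank C_0 − rank ∂_1 = 5 − 4 = 1, and the invariant factors of ∂_1 are all 1, so H_0 = Z.
  H_1: rank ker ∂_1 − rank ∂_2 = (10 − 4) − 5 = 1, and the invariant factors of ∂_2 are all 1, so H_1 = Z.
  H_2: rank ker ∂_2 − rank ∂_3 = (5 − 5) − 0 = 0, and there is no ∂_3, so H_2 = 0.

As a check, the Euler characteristic is 5 − 10 + 5 = 0, which agrees with 1 − 1 + 0 = 0.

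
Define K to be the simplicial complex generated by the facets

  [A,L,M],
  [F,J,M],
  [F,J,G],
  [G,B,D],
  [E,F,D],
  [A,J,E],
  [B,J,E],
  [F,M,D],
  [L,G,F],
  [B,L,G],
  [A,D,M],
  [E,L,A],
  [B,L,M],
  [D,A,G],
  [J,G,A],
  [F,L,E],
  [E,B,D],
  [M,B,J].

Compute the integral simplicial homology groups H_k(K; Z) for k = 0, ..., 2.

We work with the vertex ordering A < B < D < E < F < G < J < L < M. The simplices of K, each written with vertices in increasing order, are:

  0-simplices (9): A, B, D, E, F, G, J, L, M
  1-simplices (27): AD, AE, AG, AJ, AL, AM, BD, BE, BG, BJ, BL, BM, DE, DF, DG, DM, EF, EJ, EL, FG, FJ, FL, FM, GJ, GL, JM, LM
  2-simplices (18): ADG, ADM, AEJ, AEL, AGJ, ALM, BDE, BDG, BEJ, BGL, BJM, BLM, DEF, DFM, EFL, FGJ, FGL, FJM

Hence C_0 ≅ Z^9, C_1 ≅ Z^27, C_2 ≅ Z^18.

The boundary map ∂_1: C_1 → C_0 sends each edge [p,q] (with p < q) to q − p.
The 9×27 boundary matrix has rank 8 and Smith normal form diag(1,1,1,1,1,1,1,1).

Boundary ∂_2: C_2 → C_1 acts by ∂[p,q,r] = [q,r] − [p,r] + [p,q]. For instance
  ∂DFM = FM − DM + DF,
  ∂BGL = GL − BL + BG.
The 27×18 boundary matrix has rank 17 and Smith normal form diag(1,1,1,1,1,1,1,1,1,1,1,1,1,1,1,1,1).

Reading off H_k = ker ∂_k / im ∂_{k+1}:

  H_0: rank C_0 − rank ∂_1 = 9 − 8 = 1, and the invariant factors of ∂_1 are all 1, so H_0 = Z.
  H_1: rank ker ∂_1 − rank ∂_2 = (27 − 8) − 17 = 2, and the invariant factors of ∂_2 are all 1, so H_1 = Z^2.
  H_2: rank ker ∂_2 − rank ∂_3 = (18 − 17) − 0 = 1, and there is no ∂_3, so H_2 = Z.

H_0 ≅ Z,  H_1 ≅ Z^2,  H_2 ≅ Z.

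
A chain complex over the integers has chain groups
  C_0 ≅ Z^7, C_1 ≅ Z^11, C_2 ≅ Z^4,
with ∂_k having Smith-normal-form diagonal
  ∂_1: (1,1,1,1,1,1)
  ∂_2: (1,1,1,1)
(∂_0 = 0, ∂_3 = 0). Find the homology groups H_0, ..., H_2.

H_0: b_0 = 7 − 0 − 6 = 1; torsion from ∂_1 factors > 1: none. So H_0 ≅ Z.
H_1: b_1 = 11 − 6 − 4 = 1; torsion from ∂_2 factors > 1: none. So H_1 ≅ Z.
H_2: b_2 = 4 − 4 − 0 = 0; torsion from ∂_3 factors > 1: none. So H_2 ≅ 0.

H_0 ≅ Z,  H_1 ≅ Z,  H_2 = 0.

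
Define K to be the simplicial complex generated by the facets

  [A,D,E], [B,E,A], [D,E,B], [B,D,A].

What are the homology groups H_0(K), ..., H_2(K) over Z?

Take the total order A < B < D < E on the vertex set. Then K (dimension 2) consists of the simplices:

  0-simplices (4): A, B, D, E
  1-simplices (6): AB, AD, AE, BD, BE, DE
  2-simplices (4): ABD, ABE, ADE, BDE

Hence C_0 ≅ Z^4, C_1 ≅ Z^6, C_2 ≅ Z^4.

The boundary map ∂_1: C_1 → C_0 sends each edge [p,q] (with p < q) to q − p. For instance
  ∂AD = D − A.
This gives a 4×6 integer matrix of rank 3; reducing to Smith normal form yields diagonal entries (1,1,1).

∂_2: C_2 → C_1 sends each 2-simplex [p,q,r] to [q,r] − [p,r] + [p,q]. For instance
  ∂BDE = DE − BE + BD,
  ∂ABE = BE − AE + AB.
This gives a 6×4 integer matrix of rank 3; reducing to Smith normal form yields diagonal entries (1,1,1).

Now H_k = ker ∂_k / im ∂_{k+1}, so:

  H_0: rank C_0 − rank ∂_1 = 4 − 3 = 1, and the invariant factors of ∂_1 are all 1, so H_0 = Z.
  H_1: rank ker ∂_1 − rank ∂_2 = (6 − 3) − 3 = 0, and the invariant factors of ∂_2 are all 1, so H_1 = 0.
  H_2: rank ker ∂_2 − rank ∂_3 = (4 − 3) − 0 = 1, and there is no ∂_3, so H_2 = Z.

(K is a triangulation of the 2-sphere S^2.)

H_0 ≅ Z,  H_1 = 0,  H_2 ≅ Z.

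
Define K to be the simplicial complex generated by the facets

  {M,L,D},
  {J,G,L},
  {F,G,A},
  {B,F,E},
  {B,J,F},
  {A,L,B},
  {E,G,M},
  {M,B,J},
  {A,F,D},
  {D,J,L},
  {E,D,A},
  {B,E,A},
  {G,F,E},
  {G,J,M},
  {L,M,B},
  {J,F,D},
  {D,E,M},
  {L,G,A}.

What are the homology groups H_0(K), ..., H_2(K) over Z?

Take the total order A < B < D < E < F < G < J < L < M on the vertex set. Then K (dimension 2) consists of the simplices:

  0-simplices (9): A, B, D, E, F, G, J, L, M
  1-simplices (27): AB, AD, AE, AF, AG, AL, BE, BF, BJ, BL, BM, DE, DF, DJ, DL, DM, EF, EG, EM, FG, FJ, GJ, GL, GM, JL, JM, LM
  2-simplices (18): ABE, ABL, ADE, ADF, AFG, AGL, BEF, BFJ, BJM, BLM, DEM, DFJ, DJL, DLM, EFG, EGM, GJL, GJM

Hence C_0 ≅ Z^9, C_1 ≅ Z^27, C_2 ≅ Z^18.

The boundary map ∂_1: C_1 → C_0 sends each edge [p,q] (with p < q) to q − p.
This gives a 9×27 integer matrix of rank 8; reducing to Smith normal form yields diagonal entries (1,1,1,1,1,1,1,1).

∂_2: C_2 → C_1 maps a triangle to the signed sum of its edges. For instance
  ∂ADE = DE − AE + AD,
  ∂BFJ = FJ − BJ + BF.
The resulting 27×18 matrix has rank 18, and its Smith normal form has invariant factors (1,1,1,1,1,1,1,1,1,1,1,1,1,1,1,1,1,2).

Now H_k = ker ∂_k / im ∂_{k+1}, so:

  H_0: rank C_0 − rank ∂_1 = 9 − 8 = 1, and the invariant factors of ∂_1 are all 1, so H_0 ≅ Z.
  H_1: rank ker ∂_1 − rank ∂_2 = (27 − 8) − 18 = 1, and ∂_2 has invariant factor 2 > 1, so H_1 ≅ Z × Z/2.
  H_2: rank ker ∂_2 − rank ∂_3 = (18 − 18) − 0 = 0, and there is no ∂_3, so H_2 ≅ 0.

(K is a triangulation of the Klein bottle.)

H_0 ≅ Z,  H_1 ≅ Z × Z/2,  H_2 = 0.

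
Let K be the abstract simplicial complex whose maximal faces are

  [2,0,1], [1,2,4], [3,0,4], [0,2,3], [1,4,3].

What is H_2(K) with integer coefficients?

Fix the vertex order 0 < 1 < 2 < 3 < 4 and write every simplex with vertices in increasing order. Then dim K = 2 and the simplices of K are:

  0-simplices (5): [0], [1], [2], [3], [4]
  1-simplices (10): [0,1], [0,2], [0,3], [0,4], [1,2], [1,3], [1,4], [2,3], [2,4], [3,4]
  2-simplices (5): [0,1,2], [0,2,3], [0,3,4], [1,2,4], [1,3,4]

so the chain groups are C_0 ≅ Z^5, C_1 ≅ Z^10, C_2 ≅ Z^5.

Boundary ∂_1: C_1 → C_0 maps an edge to its endpoints' difference, ∂[p,q] = q − p. For instance
  ∂[0,3] = [3] − [0].
The 5×10 boundary matrix has rank 4 and Smith normal form diag(1,1,1,1).

Boundary ∂_2: C_2 → C_1 sends each 2-simplex [p,q,r] to [q,r] − [p,r] + [p,q]. For instance
  ∂[1,2,4] = [2,4] − [1,4] + [1,2],
  ∂[0,2,3] = [2,3] − [0,3] + [0,2].
The resulting 10×5 matrix has rank 5, and its Smith normal form has invariant factors (1,1,1,1,1).

From H_k ≅ ker(∂_k) / im(∂_{k+1}) we obtain:

  H_2: rank ker ∂_2 − rank ∂_3 = (5 − 5) − 0 = 0, and there is no ∂_3, so H_2 = 0.

H_2 ≅ 0.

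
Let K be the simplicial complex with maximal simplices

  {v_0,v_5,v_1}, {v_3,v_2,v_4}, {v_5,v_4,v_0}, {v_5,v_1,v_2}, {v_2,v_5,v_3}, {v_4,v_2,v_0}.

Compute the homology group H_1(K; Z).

H_1 ≅ Z.

K has 6 vertices, 12 edges, 6 triangles.
rank ∂_1 = 5, rank ∂_2 = 6 ⇒ b_1 = 12 − 5 − 6 = 1; all invariant factors of ∂_2 are 1 so no torsion. So H_1 ≅ Z.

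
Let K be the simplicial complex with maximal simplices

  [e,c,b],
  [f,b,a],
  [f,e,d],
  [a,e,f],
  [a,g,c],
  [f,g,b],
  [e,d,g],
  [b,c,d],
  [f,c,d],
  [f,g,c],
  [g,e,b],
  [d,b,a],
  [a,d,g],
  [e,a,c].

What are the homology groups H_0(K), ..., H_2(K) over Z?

We work with the vertex ordering a < b < c < d < e < f < g. The simplices of K, each written with vertices in increasing order, are:

  0-simplices (7): a, b, c, d, e, f, g
  1-simplices (21): ab, ac, ad, ae, af, ag, bc, bd, be, bf, bg, cd, ce, cf, cg, de, df, dg, ef, eg, fg
  2-simplices (14): abd, abf, ace, acg, adg, aef, bcd, bce, beg, bfg, cdf, cfg, def, deg

giving chain groups C_0 ≅ Z^7, C_1 ≅ Z^21, C_2 ≅ Z^14.

The boundary map ∂_1: C_1 → C_0 is given by ∂[p,q] = [q] − [p].
The 7×21 boundary matrix has rank 6 and Smith normal form diag(1,1,1,1,1,1).

Boundary ∂_2: C_2 → C_1 acts by ∂[p,q,r] = [q,r] − [p,r] + [p,q]. For instance
  ∂cdf = df − cf + cd,
  ∂cfg = fg − cg + cf.
The 21×14 boundary matrix has rank 13 and Smith normal form diag(1,1,1,1,1,1,1,1,1,1,1,1,1).

From H_k ≅ ker(∂_k) / im(∂_{k+1}) we obtain:

  H_0: rank C_0 − rank ∂_1 = 7 − 6 = 1, and the invariant factors of ∂_1 are all 1, so H_0 = Z.
  H_1: rank ker ∂_1 − rank ∂_2 = (21 − 6) − 13 = 2, and the invariant factors of ∂_2 are all 1, so H_1 = Z^2.
  H_2: rank ker ∂_2 − rank ∂_3 = (14 − 13) − 0 = 1, and there is no ∂_3, so H_2 = Z.

(K is a triangulation of the torus T^2.)

H_0 ≅ Z,  H_1 ≅ Z^2,  H_2 ≅ Z.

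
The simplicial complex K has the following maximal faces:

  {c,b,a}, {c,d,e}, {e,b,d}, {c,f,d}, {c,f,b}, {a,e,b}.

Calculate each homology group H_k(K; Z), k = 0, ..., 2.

K has 6 vertices, 12 edges, 6 triangles.
rank ∂_0 = 0, rank ∂_1 = 5 ⇒ b_0 = 6 − 0 − 5 = 1; all invariant factors of ∂_1 are 1 so no torsion. So H_0 ≅ Z.
rank ∂_1 = 5, rank ∂_2 = 6 ⇒ b_1 = 12 − 5 − 6 = 1; all invariant factors of ∂_2 are 1 so no torsion. So H_1 ≅ Z.
rank ∂_2 = 6, rank ∂_3 = 0 ⇒ b_2 = 6 − 6 − 0 = 0. So H_2 ≅ 0.

H_0 = Z,  H_1 = Z,  H_2 = 0.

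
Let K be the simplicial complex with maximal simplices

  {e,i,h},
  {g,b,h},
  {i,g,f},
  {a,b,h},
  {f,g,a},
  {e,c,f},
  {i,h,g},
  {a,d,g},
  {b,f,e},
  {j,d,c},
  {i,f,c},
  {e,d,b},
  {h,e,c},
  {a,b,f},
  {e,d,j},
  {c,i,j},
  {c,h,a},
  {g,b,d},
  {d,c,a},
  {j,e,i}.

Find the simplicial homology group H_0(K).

Fix the vertex order a < b < c < d < e < f < g < h < i < j and write every simplex with vertices in increasing order. Then dim K = 2 and the simplices of K are:

  0-simplices (10): a, b, c, d, e, f, g, h, i, j
  1-simplices (30): ab, ac, ad, af, ag, ah, bd, be, bf, bg, bh, cd, ce, cf, ch, ci, cj, de, dg, dj, ef, eh, ei, ej, fg, fi, gh, gi, hi, ij
  2-simplices (20): abf, abh, acd, ach, adg, afg, bde, bdg, bef, bgh, cdj, cef, ceh, cfi, cij, dej, ehi, eij, fgi, ghi

Hence C_0 ≅ Z^10, C_1 ≅ Z^30, C_2 ≅ Z^20.

The boundary map ∂_1: C_1 → C_0 maps an edge to its endpoints' difference, ∂[p,q] = q − p. For instance
  ∂eh = h − e.
The 10×30 boundary matrix has rank 9 and Smith normal form diag(1,1,1,1,1,1,1,1,1).

∂_2: C_2 → C_1 acts by ∂[p,q,r] = [q,r] − [p,r] + [p,q]. For instance
  ∂cef = ef − cf + ce,
  ∂bgh = gh − bh + bg.
The 30×20 boundary matrix has rank 20 and Smith normal form diag(1,1,1,1,1,1,1,1,1,1,1,1,1,1,1,1,1,1,1,2).

From H_k ≅ ker(∂_k) / im(∂_{k+1}) we obtain:

  H_0: rank C_0 − rank ∂_1 = 10 − 9 = 1, and the invariant factors of ∂_1 are all 1, so H_0 ≅ Z.

(K is a triangulation of the Klein bottle.)

H_0 ≅ Z.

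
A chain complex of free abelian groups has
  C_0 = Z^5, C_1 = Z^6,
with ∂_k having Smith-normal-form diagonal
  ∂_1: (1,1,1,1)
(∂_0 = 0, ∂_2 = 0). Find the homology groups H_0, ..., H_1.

H_0 = Z,  H_1 = Z^2.

H_0: b_0 = 5 − 0 − 4 = 1; torsion from ∂_1 factors > 1: none. So H_0 = Z.
H_1: b_1 = 6 − 4 − 0 = 2; torsion from ∂_2 factors > 1: none. So H_1 = Z^2.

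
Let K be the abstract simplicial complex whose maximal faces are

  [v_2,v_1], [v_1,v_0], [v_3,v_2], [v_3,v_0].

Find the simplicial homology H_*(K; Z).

K has 4 vertices, 4 edges.
rank ∂_0 = 0, rank ∂_1 = 3 ⇒ b_0 = 4 − 0 − 3 = 1; all invariant factors of ∂_1 are 1 so no torsion. So H_0 ≅ Z.
rank ∂_1 = 3, rank ∂_2 = 0 ⇒ b_1 = 4 − 3 − 0 = 1. So H_1 ≅ Z.

H_0 = Z,  H_1 = Z.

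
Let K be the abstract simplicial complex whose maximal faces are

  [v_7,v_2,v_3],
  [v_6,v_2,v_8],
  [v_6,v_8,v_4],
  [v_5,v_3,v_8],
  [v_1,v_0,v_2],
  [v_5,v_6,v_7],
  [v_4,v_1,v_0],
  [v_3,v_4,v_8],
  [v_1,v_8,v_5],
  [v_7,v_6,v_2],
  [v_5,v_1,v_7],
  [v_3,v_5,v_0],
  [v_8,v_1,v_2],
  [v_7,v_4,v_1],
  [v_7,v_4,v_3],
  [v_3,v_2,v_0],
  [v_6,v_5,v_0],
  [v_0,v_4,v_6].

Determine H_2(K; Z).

H_2 ≅ Z.

Order the vertices as v_0 < v_1 < v_2 < v_3 < v_4 < v_5 < v_6 < v_7 < v_8. Listing each simplex with vertices in this order, K has dimension 2 with simplices:

  0-simplices (9): [v_0], [v_1], [v_2], [v_3], [v_4], [v_5], [v_6], [v_7], [v_8]
  1-simplices (27): (27 of them)
  2-simplices (18): (18 of them)

Hence C_0 ≅ Z^9, C_1 ≅ Z^27, C_2 ≅ Z^18.

∂_1: C_1 → C_0 is given by ∂[p,q] = [q] − [p].
This gives a 9×27 integer matrix of rank 8; reducing to Smith normal form yields diagonal entries (1,1,1,1,1,1,1,1).

The boundary map ∂_2: C_2 → C_1 maps a triangle to the signed sum of its edges. For instance
  ∂[v_1,v_5,v_8] = [v_5,v_8] − [v_1,v_8] + [v_1,v_5],
  ∂[v_0,v_3,v_5] = [v_3,v_5] − [v_0,v_5] + [v_0,v_3].
As a 27×18 matrix over Z this has rank 17, with invariant factors (1,1,1,1,1,1,1,1,1,1,1,1,1,1,1,1,1).

Now H_k = ker ∂_k / im ∂_{k+1}, so:

  H_2: rank ker ∂_2 − rank ∂_3 = (18 − 17) − 0 = 1, and there is no ∂_3, so H_2 = Z.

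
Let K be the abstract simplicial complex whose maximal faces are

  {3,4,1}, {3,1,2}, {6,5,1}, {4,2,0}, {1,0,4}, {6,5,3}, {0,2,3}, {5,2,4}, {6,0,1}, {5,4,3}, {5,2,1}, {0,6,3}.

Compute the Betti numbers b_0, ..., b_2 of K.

Order the vertices as 0 < 1 < 2 < 3 < 4 < 5 < 6. Listing each simplex with vertices in this order, K has dimension 2 with simplices:

  0-simplices (7): [0], [1], [2], [3], [4], [5], [6]
  1-simplices (18): [0,1], [0,2], [0,3], [0,4], [0,6], [1,2], [1,3], [1,4], [1,5], [1,6], [2,3], [2,4], [2,5], [3,4], [3,5], [3,6], [4,5], [5,6]
  2-simplices (12): [0,1,4], [0,1,6], [0,2,3], [0,2,4], [0,3,6], [1,2,3], [1,2,5], [1,3,4], [1,5,6], [2,4,5], [3,4,5], [3,5,6]

so the chain groups are C_0 ≅ Z^7, C_1 ≅ Z^18, C_2 ≅ Z^12.

∂_1: C_1 → C_0 is given by ∂[p,q] = [q] − [p]. For instance
  ∂[0,3] = [3] − [0].
The 7×18 boundary matrix has rank 6 and Smith normal form diag(1,1,1,1,1,1).

∂_2: C_2 → C_1 acts by ∂[p,q,r] = [q,r] − [p,r] + [p,q]. For instance
  ∂[0,3,6] = [3,6] − [0,6] + [0,3],
  ∂[1,3,4] = [3,4] − [1,4] + [1,3].
The resulting 18×12 matrix has rank 12, and its Smith normal form has invariant factors (1,1,1,1,1,1,1,1,1,1,1,2).

Computing H_k = (kernel of ∂_k) / (image of ∂_{k+1}):

  H_0: rank C_0 − rank ∂_1 = 7 − 6 = 1, and the invariant factors of ∂_1 are all 1, so H_0 ≅ Z.
  H_1: rank ker ∂_1 − rank ∂_2 = (18 − 6) − 12 = 0, and ∂_2 has invariant factor 2 > 1, so H_1 ≅ Z/2.
  H_2: rank ker ∂_2 − rank ∂_3 = (12 − 12) − 0 = 0, and there is no ∂_3, so H_2 ≅ 0.

As a check, the Euler characteristic is 7 − 18 + 12 = 1, which agrees with 1 − 0 + 0 = 1.
(K is a triangulation of the real projective plane RP^2.)

Hence the Betti numbers are b_0 = 1, b_1 = 0, b_2 = 0.

b_0 = 1, b_1 = 0, b_2 = 0.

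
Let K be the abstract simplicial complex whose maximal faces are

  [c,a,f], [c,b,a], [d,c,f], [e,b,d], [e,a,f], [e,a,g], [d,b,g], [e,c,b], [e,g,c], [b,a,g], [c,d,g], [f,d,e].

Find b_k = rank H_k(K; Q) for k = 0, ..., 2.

Take the total order a < b < c < d < e < f < g on the vertex set. Then K (dimension 2) consists of the simplices:

  0-simplices (7): a, b, c, d, e, f, g
  1-simplices (18): ab, ac, ae, af, ag, bc, bd, be, bg, cd, ce, cf, cg, de, df, dg, ef, eg
  2-simplices (12): abc, abg, acf, aef, aeg, bce, bde, bdg, cdf, cdg, ceg, def

giving chain groups C_0 ≅ Z^7, C_1 ≅ Z^18, C_2 ≅ Z^12.

Boundary ∂_1: C_1 → C_0 is given by ∂[p,q] = [q] − [p]. For instance
  ∂ab = b − a.
This gives a 7×18 integer matrix of rank 6; reducing to Smith normal form yields diagonal entries (1,1,1,1,1,1).

∂_2: C_2 → C_1 maps a triangle to the signed sum of its edges. For instance
  ∂bde = de − be + bd,
  ∂cdg = dg − cg + cd.
As a 18×12 matrix over Z this has rank 12, with invariant factors (1,1,1,1,1,1,1,1,1,1,1,2).

Now H_k = ker ∂_k / im ∂_{k+1}, so:

  H_0: rank C_0 − rank ∂_1 = 7 − 6 = 1, and the invariant factors of ∂_1 are all 1, so H_0 = Z.
  H_1: rank ker ∂_1 − rank ∂_2 = (18 − 6) − 12 = 0, and ∂_2 has invariant factor 2 > 1, so H_1 = Z/2Z.
  H_2: rank ker ∂_2 − rank ∂_3 = (12 − 12) − 0 = 0, and there is no ∂_3, so H_2 = 0.

(K is a triangulation of the real projective plane RP^2.)

Hence the Betti numbers are b_0 = 1, b_1 = 0, b_2 = 0.

b_0 = 1, b_1 = 0, b_2 = 0.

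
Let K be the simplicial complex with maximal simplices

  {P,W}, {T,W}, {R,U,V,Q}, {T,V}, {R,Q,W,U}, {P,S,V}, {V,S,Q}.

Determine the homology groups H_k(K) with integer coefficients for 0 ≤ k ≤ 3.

H_0 ≅ Z,  H_1 ≅ Z^2,  H_2 = 0,  H_3 = 0.

Fix the vertex order P < Q < R < S < T < U < V < W and write every simplex with vertices in increasing order. Then dim K = 3 and the simplices of K are:

  0-simplices (8): P, Q, R, S, T, U, V, W
  1-simplices (16): PS, PV, PW, QR, QS, QU, QV, QW, RU, RV, RW, SV, TV, TW, UV, UW
  2-simplices (9): PSV, QRU, QRV, QRW, QSV, QUV, QUW, RUV, RUW
  3-simplices (2): QRUV, QRUW

giving chain groups C_0 ≅ Z^8, C_1 ≅ Z^16, C_2 ≅ Z^9, C_3 ≅ Z^2.

∂_1: C_1 → C_0 sends each edge [p,q] (with p < q) to q − p.
The 8×16 boundary matrix has rank 7 and Smith normal form diag(1,1,1,1,1,1,1).

∂_2: C_2 → C_1 acts by ∂[p,q,r] = [q,r] − [p,r] + [p,q]. For instance
  ∂QUV = UV − QV + QU,
  ∂QUW = UW − QW + QU.
The 16×9 boundary matrix has rank 7 and Smith normal form diag(1,1,1,1,1,1,1).

The boundary map ∂_3: C_3 → C_2 sends each 3-simplex σ to the alternating sum Σ_i (−1)^i (σ with its i-th vertex removed). For instance
  ∂QRUV = RUV − QUV + QRV − QRU,
  ∂QRUW = RUW − QUW + QRW − QRU.
The 9×2 boundary matrix has rank 2 and Smith normal form diag(1,1).

Reading off H_k = ker ∂_k / im ∂_{k+1}:

  H_0: rank C_0 − rank ∂_1 = 8 − 7 = 1, and the invariant factors of ∂_1 are all 1, so H_0 = Z.
  H_1: rank ker ∂_1 − rank ∂_2 = (16 − 7) − 7 = 2, and the invariant factors of ∂_2 are all 1, so H_1 = Z^2.
  H_2: rank ker ∂_2 − rank ∂_3 = (9 − 7) − 2 = 0, and the invariant factors of ∂_3 are all 1, so H_2 = 0.
  H_3: rank ker ∂_3 − rank ∂_4 = (2 − 2) − 0 = 0, and there is no ∂_4, so H_3 = 0.

As a check, the Euler characteristic is 8 − 16 + 9 − 2 = -1, which agrees with 1 − 2 + 0 − 0 = -1.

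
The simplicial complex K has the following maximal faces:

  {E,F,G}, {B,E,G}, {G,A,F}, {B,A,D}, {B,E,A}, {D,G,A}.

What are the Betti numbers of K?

b_0 = 1, b_1 = 1, b_2 = 0.

We work with the vertex ordering A < B < D < E < F < G. The simplices of K, each written with vertices in increasing order, are:

  0-simplices (6): A, B, D, E, F, G
  1-simplices (12): AB, AD, AE, AF, AG, BD, BE, BG, DG, EF, EG, FG
  2-simplices (6): ABD, ABE, ADG, AFG, BEG, EFG

so the chain groups are C_0 ≅ Z^6, C_1 ≅ Z^12, C_2 ≅ Z^6.

Boundary ∂_1: C_1 → C_0 is given by ∂[p,q] = [q] − [p].
This gives a 6×12 integer matrix of rank 5; reducing to Smith normal form yields diagonal entries (1,1,1,1,1).

Boundary ∂_2: C_2 → C_1 acts by ∂[p,q,r] = [q,r] − [p,r] + [p,q]. For instance
  ∂ADG = DG − AG + AD,
  ∂AFG = FG − AG + AF.
The 12×6 boundary matrix has rank 6 and Smith normal form diag(1,1,1,1,1,1).

From H_k ≅ ker(∂_k) / im(∂_{k+1}) we obtain:

  H_0: rank C_0 − rank ∂_1 = 6 − 5 = 1, and the invariant factors of ∂_1 are all 1, so H_0 = Z.
  H_1: rank ker ∂_1 − rank ∂_2 = (12 − 5) − 6 = 1, and the invariant factors of ∂_2 are all 1, so H_1 = Z.
  H_2: rank ker ∂_2 − rank ∂_3 = (6 − 6) − 0 = 0, and there is no ∂_3, so H_2 = 0.

Hence the Betti numbers are b_0 = 1, b_1 = 1, b_2 = 0.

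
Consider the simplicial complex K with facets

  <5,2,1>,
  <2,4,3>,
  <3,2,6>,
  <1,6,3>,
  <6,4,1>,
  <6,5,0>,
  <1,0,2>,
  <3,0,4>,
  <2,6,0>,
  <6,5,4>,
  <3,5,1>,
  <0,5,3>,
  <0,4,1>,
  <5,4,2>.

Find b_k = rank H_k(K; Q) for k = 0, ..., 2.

Take the total order 0 < 1 < 2 < 3 < 4 < 5 < 6 on the vertex set. Then K (dimension 2) consists of the simplices:

  0-simplices (7): [0], [1], [2], [3], [4], [5], [6]
  1-simplices (21): [0,1], [0,2], [0,3], [0,4], [0,5], [0,6], [1,2], [1,3], [1,4], [1,5], [1,6], [2,3], [2,4], [2,5], [2,6], [3,4], [3,5], [3,6], [4,5], [4,6], [5,6]
  2-simplices (14): [0,1,2], [0,1,4], [0,2,6], [0,3,4], [0,3,5], [0,5,6], [1,2,5], [1,3,5], [1,3,6], [1,4,6], [2,3,4], [2,3,6], [2,4,5], [4,5,6]

Hence C_0 ≅ Z^7, C_1 ≅ Z^21, C_2 ≅ Z^14.

The boundary map ∂_1: C_1 → C_0 maps an edge to its endpoints' difference, ∂[p,q] = q − p. For instance
  ∂[2,4] = [4] − [2].
The 7×21 boundary matrix has rank 6 and Smith normal form diag(1,1,1,1,1,1).

The boundary map ∂_2: C_2 → C_1 maps a triangle to the signed sum of its edges. For instance
  ∂[0,3,5] = [3,5] − [0,5] + [0,3],
  ∂[1,3,5] = [3,5] − [1,5] + [1,3].
The 21×14 boundary matrix has rank 13 and Smith normal form diag(1,1,1,1,1,1,1,1,1,1,1,1,1).

Computing H_k = (kernel of ∂_k) / (image of ∂_{k+1}):

  H_0: rank C_0 − rank ∂_1 = 7 − 6 = 1, and the invariant factors of ∂_1 are all 1, so H_0 = Z.
  H_1: rank ker ∂_1 − rank ∂_2 = (21 − 6) − 13 = 2, and the invariant factors of ∂_2 are all 1, so H_1 = Z^2.
  H_2: rank ker ∂_2 − rank ∂_3 = (14 − 13) − 0 = 1, and there is no ∂_3, so H_2 = Z.

(K is a triangulation of the torus T^2.)

Hence the Betti numbers are b_0 = 1, b_1 = 2, b_2 = 1.

b_0 = 1, b_1 = 2, b_2 = 1.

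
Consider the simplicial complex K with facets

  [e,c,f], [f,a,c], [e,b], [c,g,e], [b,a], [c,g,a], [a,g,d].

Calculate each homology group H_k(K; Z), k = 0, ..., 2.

Fix the vertex order a < b < c < d < e < f < g and write every simplex with vertices in increasing order. Then dim K = 2 and the simplices of K are:

  0-simplices (7): a, b, c, d, e, f, g
  1-simplices (12): ab, ac, ad, af, ag, be, ce, cf, cg, dg, ef, eg
  2-simplices (5): acf, acg, adg, cef, ceg

giving chain groups C_0 ≅ Z^7, C_1 ≅ Z^12, C_2 ≅ Z^5.

Boundary ∂_1: C_1 → C_0 sends each edge [p,q] (with p < q) to q − p.
The resulting 7×12 matrix has rank 6, and its Smith normal form has invariant factors (1,1,1,1,1,1).

∂_2: C_2 → C_1 acts by ∂[p,q,r] = [q,r] − [p,r] + [p,q]. For instance
  ∂cef = ef − cf + ce,
  ∂adg = dg − ag + ad.
This gives a 12×5 integer matrix of rank 5; reducing to Smith normal form yields diagonal entries (1,1,1,1,1).

Now H_k = ker ∂_k / im ∂_{k+1}, so:

  H_0: rank C_0 − rank ∂_1 = 7 − 6 = 1, and the invariant factors of ∂_1 are all 1, so H_0 = Z.
  H_1: rank ker ∂_1 − rank ∂_2 = (12 − 6) − 5 = 1, and the invariant factors of ∂_2 are all 1, so H_1 = Z.
  H_2: rank ker ∂_2 − rank ∂_3 = (5 − 5) − 0 = 0, and there is no ∂_3, so H_2 = 0.

H_0 ≅ Z,  H_1 ≅ Z,  H_2 = 0.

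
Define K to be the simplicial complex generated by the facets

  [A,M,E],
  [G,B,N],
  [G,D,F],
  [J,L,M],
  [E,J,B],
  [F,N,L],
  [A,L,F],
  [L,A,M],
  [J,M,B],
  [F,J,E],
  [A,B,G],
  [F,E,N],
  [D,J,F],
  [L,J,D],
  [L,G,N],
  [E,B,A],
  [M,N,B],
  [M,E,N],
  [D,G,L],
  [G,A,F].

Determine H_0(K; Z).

H_0 = Z.

Fix the vertex order A < B < D < E < F < G < J < L < M < N and write every simplex with vertices in increasing order. Then dim K = 2 and the simplices of K are:

  0-simplices (10): A, B, D, E, F, G, J, L, M, N
  1-simplices (30): AB, AE, AF, AG, AL, AM, BE, BG, BJ, BM, BN, DF, DG, DJ, DL, EF, EJ, EM, EN, FG, FJ, FL, FN, GL, GN, JL, JM, LM, LN, MN
  2-simplices (20): ABE, ABG, AEM, AFG, AFL, ALM, BEJ, BGN, BJM, BMN, DFG, DFJ, DGL, DJL, EFJ, EFN, EMN, FLN, GLN, JLM

giving chain groups C_0 ≅ Z^10, C_1 ≅ Z^30, C_2 ≅ Z^20.

∂_1: C_1 → C_0 is given by ∂[p,q] = [q] − [p]. For instance
  ∂AG = G − A.
The resulting 10×30 matrix has rank 9, and its Smith normal form has invariant factors (1,1,1,1,1,1,1,1,1).

The boundary map ∂_2: C_2 → C_1 acts by ∂[p,q,r] = [q,r] − [p,r] + [p,q]. For instance
  ∂EMN = MN − EN + EM,
  ∂FLN = LN − FN + FL.
This gives a 30×20 integer matrix of rank 20; reducing to Smith normal form yields diagonal entries (1,1,1,1,1,1,1,1,1,1,1,1,1,1,1,1,1,1,1,2).

Now H_k = ker ∂_k / im ∂_{k+1}, so:

  H_0: rank C_0 − rank ∂_1 = 10 − 9 = 1, and the invariant factors of ∂_1 are all 1, so H_0 = Z.

(K is a triangulation of the Klein bottle.)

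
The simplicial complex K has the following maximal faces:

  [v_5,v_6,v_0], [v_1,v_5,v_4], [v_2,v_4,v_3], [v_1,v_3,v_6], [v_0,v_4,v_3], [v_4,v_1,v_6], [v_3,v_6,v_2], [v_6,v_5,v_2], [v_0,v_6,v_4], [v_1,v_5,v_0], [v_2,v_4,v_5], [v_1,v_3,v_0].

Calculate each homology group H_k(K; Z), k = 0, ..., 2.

Order the vertices as v_0 < v_1 < v_2 < v_3 < v_4 < v_5 < v_6. Listing each simplex with vertices in this order, K has dimension 2 with simplices:

  0-simplices (7): [v_0], [v_1], [v_2], [v_3], [v_4], [v_5], [v_6]
  1-simplices (18): (18 of them)
  2-simplices (12): (12 of them)

so the chain groups are C_0 ≅ Z^7, C_1 ≅ Z^18, C_2 ≅ Z^12.

The boundary map ∂_1: C_1 → C_0 sends each edge [p,q] (with p < q) to q − p. For instance
  ∂[v_4,v_6] = [v_6] − [v_4].
As a 7×18 matrix over Z this has rank 6, with invariant factors (1,1,1,1,1,1).

Boundary ∂_2: C_2 → C_1 sends each 2-simplex [p,q,r] to [q,r] − [p,r] + [p,q]. For instance
  ∂[v_0,v_1,v_3] = [v_1,v_3] − [v_0,v_3] + [v_0,v_1],
  ∂[v_0,v_5,v_6] = [v_5,v_6] − [v_0,v_6] + [v_0,v_5].
As a 18×12 matrix over Z this has rank 12, with invariant factors (1,1,1,1,1,1,1,1,1,1,1,2).

Computing H_k = (kernel of ∂_k) / (image of ∂_{k+1}):

  H_0: rank C_0 − rank ∂_1 = 7 − 6 = 1, and the invariant factors of ∂_1 are all 1, so H_0 ≅ Z.
  H_1: rank ker ∂_1 − rank ∂_2 = (18 − 6) − 12 = 0, and ∂_2 has invariant factor 2 > 1, so H_1 ≅ Z_2.
  H_2: rank ker ∂_2 − rank ∂_3 = (12 − 12) − 0 = 0, and there is no ∂_3, so H_2 ≅ 0.

H_0 = Z,  H_1 = Z_2,  H_2 = 0.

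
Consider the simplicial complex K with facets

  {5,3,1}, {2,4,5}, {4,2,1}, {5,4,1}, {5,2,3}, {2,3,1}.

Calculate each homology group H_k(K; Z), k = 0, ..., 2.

H_0 ≅ Z,  H_1 = 0,  H_2 ≅ Z.

Order the vertices as 1 < 2 < 3 < 4 < 5. Listing each simplex with vertices in this order, K has dimension 2 with simplices:

  0-simplices (5): [1], [2], [3], [4], [5]
  1-simplices (9): [1,2], [1,3], [1,4], [1,5], [2,3], [2,4], [2,5], [3,5], [4,5]
  2-simplices (6): [1,2,3], [1,2,4], [1,3,5], [1,4,5], [2,3,5], [2,4,5]

Hence C_0 ≅ Z^5, C_1 ≅ Z^9, C_2 ≅ Z^6.

The boundary map ∂_1: C_1 → C_0 sends each edge [p,q] (with p < q) to q − p. For instance
  ∂[2,4] = [4] − [2].
The 5×9 boundary matrix has rank 4 and Smith normal form diag(1,1,1,1).

∂_2: C_2 → C_1 maps a triangle to the signed sum of its edges. For instance
  ∂[2,4,5] = [4,5] − [2,5] + [2,4],
  ∂[2,3,5] = [3,5] − [2,5] + [2,3].
The resulting 9×6 matrix has rank 5, and its Smith normal form has invariant factors (1,1,1,1,1).

Reading off H_k = ker ∂_k / im ∂_{k+1}:

  H_0: rank C_0 − rank ∂_1 = 5 − 4 = 1, and the invariant factors of ∂_1 are all 1, so H_0 = Z.
  H_1: rank ker ∂_1 − rank ∂_2 = (9 − 4) − 5 = 0, and the invariant factors of ∂_2 are all 1, so H_1 = 0.
  H_2: rank ker ∂_2 − rank ∂_3 = (6 − 5) − 0 = 1, and there is no ∂_3, so H_2 = Z.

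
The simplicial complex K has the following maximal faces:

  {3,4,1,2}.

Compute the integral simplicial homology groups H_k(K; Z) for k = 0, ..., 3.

Order the vertices as 1 < 2 < 3 < 4. Listing each simplex with vertices in this order, K has dimension 3 with simplices:

  0-simplices (4): [1], [2], [3], [4]
  1-simplices (6): [1,2], [1,3], [1,4], [2,3], [2,4], [3,4]
  2-simplices (4): [1,2,3], [1,2,4], [1,3,4], [2,3,4]
  3-simplices (1): [1,2,3,4]

giving chain groups C_0 ≅ Z^4, C_1 ≅ Z^6, C_2 ≅ Z^4, C_3 ≅ Z^1.

The boundary map ∂_1: C_1 → C_0 maps an edge to its endpoints' difference, ∂[p,q] = q − p. For instance
  ∂[3,4] = [4] − [3].
The 4×6 boundary matrix has rank 3 and Smith normal form diag(1,1,1).

Boundary ∂_2: C_2 → C_1 sends each 2-simplex [p,q,r] to [q,r] − [p,r] + [p,q]. For instance
  ∂[1,2,4] = [2,4] − [1,4] + [1,2],
  ∂[2,3,4] = [3,4] − [2,4] + [2,3].
This gives a 6×4 integer matrix of rank 3; reducing to Smith normal form yields diagonal entries (1,1,1).

The boundary map ∂_3: C_3 → C_2 sends each 3-simplex σ to the alternating sum Σ_i (−1)^i (σ with its i-th vertex removed). For instance
  ∂[1,2,3,4] = [2,3,4] − [1,3,4] + [1,2,4] − [1,2,3].
The 4×1 boundary matrix has rank 1 and Smith normal form diag(1).

From H_k ≅ ker(∂_k) / im(∂_{k+1}) we obtain:

  H_0: rank C_0 − rank ∂_1 = 4 − 3 = 1, and the invariant factors of ∂_1 are all 1, so H_0 ≅ Z.
  H_1: rank ker ∂_1 − rank ∂_2 = (6 − 3) − 3 = 0, and the invariant factors of ∂_2 are all 1, so H_1 ≅ 0.
  H_2: rank ker ∂_2 − rank ∂_3 = (4 − 3) − 1 = 0, and the invariant factors of ∂_3 are all 1, so H_2 ≅ 0.
  H_3: rank ker ∂_3 − rank ∂_4 = (1 − 1) − 0 = 0, and there is no ∂_4, so H_3 ≅ 0.

As a check, the Euler characteristic is 4 − 6 + 4 − 1 = 1, which agrees with 1 − 0 + 0 − 0 = 1.

H_0 = Z,  H_1 = 0,  H_2 = 0,  H_3 = 0.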